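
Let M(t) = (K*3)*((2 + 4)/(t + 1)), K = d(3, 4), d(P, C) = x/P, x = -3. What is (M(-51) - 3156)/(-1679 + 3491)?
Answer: -26297/15100 ≈ -1.7415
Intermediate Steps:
d(P, C) = -3/P
K = -1 (K = -3/3 = -3*⅓ = -1)
M(t) = -18/(1 + t) (M(t) = (-1*3)*((2 + 4)/(t + 1)) = -18/(1 + t))
(M(-51) - 3156)/(-1679 + 3491) = (-18/(1 - 51) - 3156)/(-1679 + 3491) = (-18/(-50) - 3156)/1812 = (-18*(-1/50) - 3156)*(1/1812) = (9/25 - 3156)*(1/1812) = -78891/25*1/1812 = -26297/15100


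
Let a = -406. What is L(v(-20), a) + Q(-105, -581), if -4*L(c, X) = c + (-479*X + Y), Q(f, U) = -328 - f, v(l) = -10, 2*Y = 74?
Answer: -195393/4 ≈ -48848.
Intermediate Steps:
Y = 37 (Y = (½)*74 = 37)
L(c, X) = -37/4 - c/4 + 479*X/4 (L(c, X) = -(c + (-479*X + 37))/4 = -(c + (37 - 479*X))/4 = -(37 + c - 479*X)/4 = -37/4 - c/4 + 479*X/4)
L(v(-20), a) + Q(-105, -581) = (-37/4 - ¼*(-10) + (479/4)*(-406)) + (-328 - 1*(-105)) = (-37/4 + 5/2 - 97237/2) + (-328 + 105) = -194501/4 - 223 = -195393/4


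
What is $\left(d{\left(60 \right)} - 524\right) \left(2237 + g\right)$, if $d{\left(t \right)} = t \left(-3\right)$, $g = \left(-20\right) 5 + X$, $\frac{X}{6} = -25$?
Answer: $-1398848$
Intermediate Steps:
$X = -150$ ($X = 6 \left(-25\right) = -150$)
$g = -250$ ($g = \left(-20\right) 5 - 150 = -100 - 150 = -250$)
$d{\left(t \right)} = - 3 t$
$\left(d{\left(60 \right)} - 524\right) \left(2237 + g\right) = \left(\left(-3\right) 60 - 524\right) \left(2237 - 250\right) = \left(-180 - 524\right) 1987 = \left(-704\right) 1987 = -1398848$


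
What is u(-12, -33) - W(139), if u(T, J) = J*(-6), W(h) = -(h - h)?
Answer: 198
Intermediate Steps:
W(h) = 0 (W(h) = -1*0 = 0)
u(T, J) = -6*J
u(-12, -33) - W(139) = -6*(-33) - 1*0 = 198 + 0 = 198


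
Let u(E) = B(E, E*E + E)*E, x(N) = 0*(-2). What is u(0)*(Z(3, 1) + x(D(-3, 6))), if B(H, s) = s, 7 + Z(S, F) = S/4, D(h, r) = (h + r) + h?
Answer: 0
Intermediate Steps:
D(h, r) = r + 2*h
Z(S, F) = -7 + S/4
x(N) = 0
u(E) = E*(E + E²) (u(E) = (E*E + E)*E = (E² + E)*E = (E + E²)*E = E*(E + E²))
u(0)*(Z(3, 1) + x(D(-3, 6))) = (0²*(1 + 0))*((-7 + (¼)*3) + 0) = (0*1)*((-7 + ¾) + 0) = 0*(-25/4 + 0) = 0*(-25/4) = 0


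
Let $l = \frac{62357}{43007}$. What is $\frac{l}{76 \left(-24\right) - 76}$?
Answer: $- \frac{62357}{81713300} \approx -0.00076312$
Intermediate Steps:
$l = \frac{62357}{43007}$ ($l = 62357 \cdot \frac{1}{43007} = \frac{62357}{43007} \approx 1.4499$)
$\frac{l}{76 \left(-24\right) - 76} = \frac{62357}{43007 \left(76 \left(-24\right) - 76\right)} = \frac{62357}{43007 \left(-1824 - 76\right)} = \frac{62357}{43007 \left(-1900\right)} = \frac{62357}{43007} \left(- \frac{1}{1900}\right) = - \frac{62357}{81713300}$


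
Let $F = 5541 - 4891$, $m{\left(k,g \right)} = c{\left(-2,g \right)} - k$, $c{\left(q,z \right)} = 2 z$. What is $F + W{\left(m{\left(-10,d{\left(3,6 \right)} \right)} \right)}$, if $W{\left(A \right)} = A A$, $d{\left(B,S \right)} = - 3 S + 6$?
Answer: $846$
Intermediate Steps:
$d{\left(B,S \right)} = 6 - 3 S$
$m{\left(k,g \right)} = - k + 2 g$ ($m{\left(k,g \right)} = 2 g - k = - k + 2 g$)
$W{\left(A \right)} = A^{2}$
$F = 650$ ($F = 5541 - 4891 = 650$)
$F + W{\left(m{\left(-10,d{\left(3,6 \right)} \right)} \right)} = 650 + \left(\left(-1\right) \left(-10\right) + 2 \left(6 - 18\right)\right)^{2} = 650 + \left(10 + 2 \left(6 - 18\right)\right)^{2} = 650 + \left(10 + 2 \left(-12\right)\right)^{2} = 650 + \left(10 - 24\right)^{2} = 650 + \left(-14\right)^{2} = 650 + 196 = 846$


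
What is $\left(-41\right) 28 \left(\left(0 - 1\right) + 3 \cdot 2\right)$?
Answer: $-5740$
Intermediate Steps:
$\left(-41\right) 28 \left(\left(0 - 1\right) + 3 \cdot 2\right) = - 1148 \left(-1 + 6\right) = \left(-1148\right) 5 = -5740$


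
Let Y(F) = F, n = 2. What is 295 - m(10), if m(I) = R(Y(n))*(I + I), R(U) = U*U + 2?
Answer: 175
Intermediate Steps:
R(U) = 2 + U² (R(U) = U² + 2 = 2 + U²)
m(I) = 12*I (m(I) = (2 + 2²)*(I + I) = (2 + 4)*(2*I) = 6*(2*I) = 12*I)
295 - m(10) = 295 - 12*10 = 295 - 1*120 = 295 - 120 = 175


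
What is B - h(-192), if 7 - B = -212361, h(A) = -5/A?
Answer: 40774651/192 ≈ 2.1237e+5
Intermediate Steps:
B = 212368 (B = 7 - 1*(-212361) = 7 + 212361 = 212368)
B - h(-192) = 212368 - (-5)/(-192) = 212368 - (-5)*(-1)/192 = 212368 - 1*5/192 = 212368 - 5/192 = 40774651/192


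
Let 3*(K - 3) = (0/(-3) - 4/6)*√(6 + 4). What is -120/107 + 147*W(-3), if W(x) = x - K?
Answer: -94494/107 + 98*√10/3 ≈ -779.82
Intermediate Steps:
K = 3 - 2*√10/9 (K = 3 + ((0/(-3) - 4/6)*√(6 + 4))/3 = 3 + ((0*(-⅓) - 4*⅙)*√10)/3 = 3 + ((0 - ⅔)*√10)/3 = 3 + (-2*√10/3)/3 = 3 - 2*√10/9 ≈ 2.2973)
W(x) = -3 + x + 2*√10/9 (W(x) = x - (3 - 2*√10/9) = x + (-3 + 2*√10/9) = -3 + x + 2*√10/9)
-120/107 + 147*W(-3) = -120/107 + 147*(-3 - 3 + 2*√10/9) = -120*1/107 + 147*(-6 + 2*√10/9) = -120/107 + (-882 + 98*√10/3) = -94494/107 + 98*√10/3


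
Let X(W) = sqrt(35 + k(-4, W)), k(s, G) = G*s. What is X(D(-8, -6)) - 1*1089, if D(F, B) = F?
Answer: -1089 + sqrt(67) ≈ -1080.8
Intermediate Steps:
X(W) = sqrt(35 - 4*W) (X(W) = sqrt(35 + W*(-4)) = sqrt(35 - 4*W))
X(D(-8, -6)) - 1*1089 = sqrt(35 - 4*(-8)) - 1*1089 = sqrt(35 + 32) - 1089 = sqrt(67) - 1089 = -1089 + sqrt(67)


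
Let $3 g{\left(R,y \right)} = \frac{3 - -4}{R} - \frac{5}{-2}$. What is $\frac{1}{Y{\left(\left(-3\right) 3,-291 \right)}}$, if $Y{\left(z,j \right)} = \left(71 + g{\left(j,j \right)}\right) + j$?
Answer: $- \frac{1746}{382679} \approx -0.0045626$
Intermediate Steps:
$g{\left(R,y \right)} = \frac{5}{6} + \frac{7}{3 R}$ ($g{\left(R,y \right)} = \frac{\frac{3 - -4}{R} - \frac{5}{-2}}{3} = \frac{\frac{3 + 4}{R} - - \frac{5}{2}}{3} = \frac{\frac{7}{R} + \frac{5}{2}}{3} = \frac{\frac{5}{2} + \frac{7}{R}}{3} = \frac{5}{6} + \frac{7}{3 R}$)
$Y{\left(z,j \right)} = 71 + j + \frac{14 + 5 j}{6 j}$ ($Y{\left(z,j \right)} = \left(71 + \frac{14 + 5 j}{6 j}\right) + j = 71 + j + \frac{14 + 5 j}{6 j}$)
$\frac{1}{Y{\left(\left(-3\right) 3,-291 \right)}} = \frac{1}{\frac{431}{6} - 291 + \frac{7}{3 \left(-291\right)}} = \frac{1}{\frac{431}{6} - 291 + \frac{7}{3} \left(- \frac{1}{291}\right)} = \frac{1}{\frac{431}{6} - 291 - \frac{7}{873}} = \frac{1}{- \frac{382679}{1746}} = - \frac{1746}{382679}$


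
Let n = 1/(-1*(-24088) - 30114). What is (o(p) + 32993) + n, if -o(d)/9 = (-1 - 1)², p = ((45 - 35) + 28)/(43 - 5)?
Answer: 198598881/6026 ≈ 32957.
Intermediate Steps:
p = 1 (p = (10 + 28)/38 = 38*(1/38) = 1)
o(d) = -36 (o(d) = -9*(-1 - 1)² = -9*(-2)² = -9*4 = -36)
n = -1/6026 (n = 1/(24088 - 30114) = 1/(-6026) = -1/6026 ≈ -0.00016595)
(o(p) + 32993) + n = (-36 + 32993) - 1/6026 = 32957 - 1/6026 = 198598881/6026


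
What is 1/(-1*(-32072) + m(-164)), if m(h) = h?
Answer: 1/31908 ≈ 3.1340e-5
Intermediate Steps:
1/(-1*(-32072) + m(-164)) = 1/(-1*(-32072) - 164) = 1/(32072 - 164) = 1/31908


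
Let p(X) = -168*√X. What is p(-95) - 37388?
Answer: -37388 - 168*I*√95 ≈ -37388.0 - 1637.5*I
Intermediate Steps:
p(-95) - 37388 = -168*I*√95 - 37388 = -37388 - 168*I*√95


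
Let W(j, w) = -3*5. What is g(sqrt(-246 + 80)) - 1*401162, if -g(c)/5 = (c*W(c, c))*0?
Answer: -401162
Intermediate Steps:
W(j, w) = -15
g(c) = 0 (g(c) = -5*c*(-15)*0 = -5*(-15*c)*0 = -5*0 = 0)
g(sqrt(-246 + 80)) - 1*401162 = 0 - 1*401162 = 0 - 401162 = -401162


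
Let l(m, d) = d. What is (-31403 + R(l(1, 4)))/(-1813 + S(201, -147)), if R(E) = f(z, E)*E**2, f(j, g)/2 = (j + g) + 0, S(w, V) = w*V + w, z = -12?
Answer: 31659/31159 ≈ 1.0160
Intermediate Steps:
S(w, V) = w + V*w (S(w, V) = V*w + w = w + V*w)
f(j, g) = 2*g + 2*j (f(j, g) = 2*((j + g) + 0) = 2*((g + j) + 0) = 2*(g + j) = 2*g + 2*j)
R(E) = E**2*(-24 + 2*E) (R(E) = (2*E + 2*(-12))*E**2 = (2*E - 24)*E**2 = (-24 + 2*E)*E**2 = E**2*(-24 + 2*E))
(-31403 + R(l(1, 4)))/(-1813 + S(201, -147)) = (-31403 + 2*4**2*(-12 + 4))/(-1813 + 201*(1 - 147)) = (-31403 + 2*16*(-8))/(-1813 + 201*(-146)) = (-31403 - 256)/(-1813 - 29346) = -31659/(-31159) = -31659*(-1/31159) = 31659/31159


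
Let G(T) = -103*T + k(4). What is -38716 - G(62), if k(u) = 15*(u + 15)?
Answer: -32615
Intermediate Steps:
k(u) = 225 + 15*u (k(u) = 15*(15 + u) = 225 + 15*u)
G(T) = 285 - 103*T (G(T) = -103*T + (225 + 15*4) = -103*T + (225 + 60) = -103*T + 285 = 285 - 103*T)
-38716 - G(62) = -38716 - (285 - 103*62) = -38716 - (285 - 6386) = -38716 - 1*(-6101) = -38716 + 6101 = -32615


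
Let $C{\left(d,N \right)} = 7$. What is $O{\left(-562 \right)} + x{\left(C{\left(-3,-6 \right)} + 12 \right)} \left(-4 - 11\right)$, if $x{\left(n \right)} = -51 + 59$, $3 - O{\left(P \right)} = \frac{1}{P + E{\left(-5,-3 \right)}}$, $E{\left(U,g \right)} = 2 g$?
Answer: $- \frac{66455}{568} \approx -117.0$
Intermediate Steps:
$O{\left(P \right)} = 3 - \frac{1}{-6 + P}$ ($O{\left(P \right)} = 3 - \frac{1}{P + 2 \left(-3\right)} = 3 - \frac{1}{P - 6} = 3 - \frac{1}{-6 + P}$)
$x{\left(n \right)} = 8$
$O{\left(-562 \right)} + x{\left(C{\left(-3,-6 \right)} + 12 \right)} \left(-4 - 11\right) = \frac{-19 + 3 \left(-562\right)}{-6 - 562} + 8 \left(-4 - 11\right) = \frac{-19 - 1686}{-568} + 8 \left(-4 - 11\right) = \left(- \frac{1}{568}\right) \left(-1705\right) + 8 \left(-15\right) = \frac{1705}{568} - 120 = - \frac{66455}{568}$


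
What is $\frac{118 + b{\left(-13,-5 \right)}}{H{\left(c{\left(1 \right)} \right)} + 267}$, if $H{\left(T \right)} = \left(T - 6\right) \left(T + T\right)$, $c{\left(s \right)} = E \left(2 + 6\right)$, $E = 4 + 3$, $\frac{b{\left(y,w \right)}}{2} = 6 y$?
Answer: $- \frac{38}{5867} \approx -0.0064769$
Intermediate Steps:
$b{\left(y,w \right)} = 12 y$ ($b{\left(y,w \right)} = 2 \cdot 6 y = 12 y$)
$E = 7$
$c{\left(s \right)} = 56$ ($c{\left(s \right)} = 7 \left(2 + 6\right) = 7 \cdot 8 = 56$)
$H{\left(T \right)} = 2 T \left(-6 + T\right)$ ($H{\left(T \right)} = \left(-6 + T\right) 2 T = 2 T \left(-6 + T\right)$)
$\frac{118 + b{\left(-13,-5 \right)}}{H{\left(c{\left(1 \right)} \right)} + 267} = \frac{118 + 12 \left(-13\right)}{2 \cdot 56 \left(-6 + 56\right) + 267} = \frac{118 - 156}{2 \cdot 56 \cdot 50 + 267} = - \frac{38}{5600 + 267} = - \frac{38}{5867}$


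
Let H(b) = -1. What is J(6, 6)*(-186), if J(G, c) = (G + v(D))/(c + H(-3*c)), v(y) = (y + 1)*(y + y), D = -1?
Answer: -1116/5 ≈ -223.20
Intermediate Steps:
v(y) = 2*y*(1 + y) (v(y) = (1 + y)*(2*y) = 2*y*(1 + y))
J(G, c) = G/(-1 + c) (J(G, c) = (G + 2*(-1)*(1 - 1))/(c - 1) = (G + 2*(-1)*0)/(-1 + c) = (G + 0)/(-1 + c) = G/(-1 + c))
J(6, 6)*(-186) = (6/(-1 + 6))*(-186) = (6/5)*(-186) = -1116/5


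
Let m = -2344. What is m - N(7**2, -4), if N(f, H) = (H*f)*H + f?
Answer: -3177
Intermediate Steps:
N(f, H) = f + f*H**2 (N(f, H) = f*H**2 + f = f + f*H**2)
m - N(7**2, -4) = -2344 - 7**2*(1 + (-4)**2) = -2344 - 49*(1 + 16) = -2344 - 49*17 = -2344 - 1*833 = -2344 - 833 = -3177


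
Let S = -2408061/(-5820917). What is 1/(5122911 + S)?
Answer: 5820917/29820042137448 ≈ 1.9520e-7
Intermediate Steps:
S = 2408061/5820917 (S = -2408061*(-1/5820917) = 2408061/5820917 ≈ 0.41369)
1/(5122911 + S) = 1/(5122911 + 2408061/5820917) = 1/(29820042137448/5820917) = 5820917/29820042137448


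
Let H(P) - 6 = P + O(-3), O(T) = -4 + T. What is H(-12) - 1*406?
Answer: -419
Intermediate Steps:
H(P) = -1 + P (H(P) = 6 + (P + (-4 - 3)) = 6 + (P - 7) = 6 + (-7 + P) = -1 + P)
H(-12) - 1*406 = (-1 - 12) - 1*406 = -13 - 406 = -419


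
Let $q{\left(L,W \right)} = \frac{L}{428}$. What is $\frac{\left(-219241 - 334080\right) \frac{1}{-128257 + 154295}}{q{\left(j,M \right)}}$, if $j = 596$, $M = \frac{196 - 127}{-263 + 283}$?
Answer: $- \frac{59205347}{3879662} \approx -15.26$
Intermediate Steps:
$M = \frac{69}{20} \approx 3.45$
$q{\left(L,W \right)} = \frac{L}{428}$ ($q{\left(L,W \right)} = L \frac{1}{428} = \frac{L}{428}$)
$\frac{\left(-219241 - 334080\right) \frac{1}{-128257 + 154295}}{q{\left(j,M \right)}} = \frac{\left(-219241 - 334080\right) \frac{1}{-128257 + 154295}}{\frac{1}{428} \cdot 596} = \frac{\left(-553321\right) \frac{1}{26038}}{\frac{149}{107}} = \left(-553321\right) \frac{1}{26038} \cdot \frac{107}{149} = \left(- \frac{553321}{26038}\right) \frac{107}{149} = - \frac{59205347}{3879662}$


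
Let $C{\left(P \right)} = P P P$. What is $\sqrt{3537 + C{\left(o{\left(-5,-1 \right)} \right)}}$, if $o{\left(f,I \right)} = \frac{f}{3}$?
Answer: $\frac{\sqrt{286122}}{9} \approx 59.434$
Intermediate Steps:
$o{\left(f,I \right)} = \frac{f}{3}$ ($o{\left(f,I \right)} = f \frac{1}{3} = \frac{f}{3}$)
$C{\left(P \right)} = P^{3}$ ($C{\left(P \right)} = P^{2} P = P^{3}$)
$\sqrt{3537 + C{\left(o{\left(-5,-1 \right)} \right)}} = \sqrt{3537 + \left(\frac{1}{3} \left(-5\right)\right)^{3}} = \sqrt{3537 + \left(- \frac{5}{3}\right)^{3}} = \sqrt{3537 - \frac{125}{27}} = \sqrt{\frac{95374}{27}} = \frac{\sqrt{286122}}{9}$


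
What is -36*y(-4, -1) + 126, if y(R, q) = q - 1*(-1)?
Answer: 126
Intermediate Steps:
y(R, q) = 1 + q (y(R, q) = q + 1 = 1 + q)
-36*y(-4, -1) + 126 = -36*(1 - 1) + 126 = -36*0 + 126 = 0 + 126 = 126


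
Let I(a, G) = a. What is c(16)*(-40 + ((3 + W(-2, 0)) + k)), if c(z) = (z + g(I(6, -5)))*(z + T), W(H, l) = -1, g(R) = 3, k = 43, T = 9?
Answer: 2375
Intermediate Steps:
c(z) = (3 + z)*(9 + z) (c(z) = (z + 3)*(z + 9) = (3 + z)*(9 + z))
c(16)*(-40 + ((3 + W(-2, 0)) + k)) = (27 + 16² + 12*16)*(-40 + ((3 - 1) + 43)) = (27 + 256 + 192)*(-40 + (2 + 43)) = 475*(-40 + 45) = 475*5 = 2375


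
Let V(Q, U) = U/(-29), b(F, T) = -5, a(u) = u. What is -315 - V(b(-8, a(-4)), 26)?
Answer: -9109/29 ≈ -314.10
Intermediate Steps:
V(Q, U) = -U/29 (V(Q, U) = U*(-1/29) = -U/29)
-315 - V(b(-8, a(-4)), 26) = -315 - (-1)*26/29 = -315 - 1*(-26/29) = -315 + 26/29 = -9109/29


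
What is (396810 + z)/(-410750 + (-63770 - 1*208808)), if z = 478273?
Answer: -875083/683328 ≈ -1.2806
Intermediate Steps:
(396810 + z)/(-410750 + (-63770 - 1*208808)) = (396810 + 478273)/(-410750 + (-63770 - 1*208808)) = 875083/(-410750 + (-63770 - 208808)) = 875083/(-410750 - 272578) = 875083/(-683328) = 875083*(-1/683328) = -875083/683328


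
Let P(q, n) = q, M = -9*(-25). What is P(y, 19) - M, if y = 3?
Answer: -222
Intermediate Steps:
M = 225
P(y, 19) - M = 3 - 1*225 = 3 - 225 = -222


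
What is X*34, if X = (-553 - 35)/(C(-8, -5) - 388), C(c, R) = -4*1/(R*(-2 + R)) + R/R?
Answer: 41160/797 ≈ 51.644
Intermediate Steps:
C(c, R) = 1 - 4/(R*(-2 + R)) (C(c, R) = -4/(R*(-2 + R)) + 1 = 1 - 4/(R*(-2 + R)))
X = 20580/13549 (X = (-553 - 35)/((-4 + (-5)² - 2*(-5))/((-5)*(-2 - 5)) - 388) = -588/(-⅕*(-4 + 25 + 10)/(-7) - 388) = -588/(-⅕*(-⅐)*31 - 388) = -588/(31/35 - 388) = -588/(-13549/35) = -588*(-35/13549) = 20580/13549 ≈ 1.5189)
X*34 = (20580/13549)*34 = 41160/797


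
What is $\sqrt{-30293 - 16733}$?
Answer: $i \sqrt{47026} \approx 216.85 i$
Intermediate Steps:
$\sqrt{-30293 - 16733} = \sqrt{-47026} = i \sqrt{47026}$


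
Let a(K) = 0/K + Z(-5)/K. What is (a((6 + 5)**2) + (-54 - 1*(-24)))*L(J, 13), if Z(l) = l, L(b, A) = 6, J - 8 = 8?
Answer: -21810/121 ≈ -180.25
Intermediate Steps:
J = 16 (J = 8 + 8 = 16)
a(K) = -5/K (a(K) = 0/K - 5/K = 0 - 5/K = -5/K)
(a((6 + 5)**2) + (-54 - 1*(-24)))*L(J, 13) = (-5/(6 + 5)**2 + (-54 - 1*(-24)))*6 = (-5/(11**2) + (-54 + 24))*6 = (-5/121 - 30)*6 = -3635/121*6 = -21810/121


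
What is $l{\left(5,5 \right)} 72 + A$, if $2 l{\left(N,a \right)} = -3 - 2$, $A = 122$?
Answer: $-58$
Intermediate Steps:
$l{\left(N,a \right)} = - \frac{5}{2}$ ($l{\left(N,a \right)} = \frac{-3 - 2}{2} = \frac{1}{2} \left(-5\right) = - \frac{5}{2}$)
$l{\left(5,5 \right)} 72 + A = \left(- \frac{5}{2}\right) 72 + 122 = -180 + 122 = -58$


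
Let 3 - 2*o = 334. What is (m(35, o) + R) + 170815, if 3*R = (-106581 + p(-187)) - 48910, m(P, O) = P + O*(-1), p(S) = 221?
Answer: 715553/6 ≈ 1.1926e+5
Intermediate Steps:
o = -331/2 (o = 3/2 - 1/2*334 = 3/2 - 167 = -331/2 ≈ -165.50)
m(P, O) = P - O
R = -155270/3 (R = ((-106581 + 221) - 48910)/3 = (-106360 - 48910)/3 = (1/3)*(-155270) = -155270/3 ≈ -51757.)
(m(35, o) + R) + 170815 = ((35 - 1*(-331/2)) - 155270/3) + 170815 = ((35 + 331/2) - 155270/3) + 170815 = (401/2 - 155270/3) + 170815 = -309337/6 + 170815 = 715553/6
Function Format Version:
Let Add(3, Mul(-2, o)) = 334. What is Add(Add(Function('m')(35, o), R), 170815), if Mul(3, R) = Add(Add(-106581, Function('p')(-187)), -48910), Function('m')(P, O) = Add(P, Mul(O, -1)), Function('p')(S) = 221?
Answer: Rational(715553, 6) ≈ 1.1926e+5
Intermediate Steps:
o = Rational(-331, 2) (o = Add(Rational(3, 2), Mul(Rational(-1, 2), 334)) = Add(Rational(3, 2), -167) = Rational(-331, 2) ≈ -165.50)
Function('m')(P, O) = Add(P, Mul(-1, O))
R = Rational(-155270, 3) (R = Mul(Rational(1, 3), Add(Add(-106581, 221), -48910)) = Mul(Rational(1, 3), Add(-106360, -48910)) = Mul(Rational(1, 3), -155270) = Rational(-155270, 3) ≈ -51757.)
Add(Add(Function('m')(35, o), R), 170815) = Add(Add(Add(35, Mul(-1, Rational(-331, 2))), Rational(-155270, 3)), 170815) = Add(Add(Add(35, Rational(331, 2)), Rational(-155270, 3)), 170815) = Add(Add(Rational(401, 2), Rational(-155270, 3)), 170815) = Add(Rational(-309337, 6), 170815) = Rational(715553, 6)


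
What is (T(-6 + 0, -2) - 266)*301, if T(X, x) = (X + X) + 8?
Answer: -81270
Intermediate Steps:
T(X, x) = 8 + 2*X (T(X, x) = 2*X + 8 = 8 + 2*X)
(T(-6 + 0, -2) - 266)*301 = ((8 + 2*(-6 + 0)) - 266)*301 = ((8 + 2*(-6)) - 266)*301 = ((8 - 12) - 266)*301 = (-4 - 266)*301 = -270*301 = -81270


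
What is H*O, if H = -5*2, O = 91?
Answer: -910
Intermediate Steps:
H = -10
H*O = -10*91 = -910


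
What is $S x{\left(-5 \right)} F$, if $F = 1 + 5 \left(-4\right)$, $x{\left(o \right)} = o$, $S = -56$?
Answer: $-5320$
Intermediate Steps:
$F = -19$ ($F = 1 - 20 = -19$)
$S x{\left(-5 \right)} F = \left(-56\right) \left(-5\right) \left(-19\right) = 280 \left(-19\right) = -5320$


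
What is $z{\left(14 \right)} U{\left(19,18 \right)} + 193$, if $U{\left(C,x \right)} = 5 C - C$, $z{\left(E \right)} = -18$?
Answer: $-1175$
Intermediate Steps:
$U{\left(C,x \right)} = 4 C$
$z{\left(14 \right)} U{\left(19,18 \right)} + 193 = - 18 \cdot 4 \cdot 19 + 193 = \left(-18\right) 76 + 193 = -1368 + 193 = -1175$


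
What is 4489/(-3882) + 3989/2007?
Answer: 2158625/2597058 ≈ 0.83118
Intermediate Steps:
4489/(-3882) + 3989/2007 = 4489*(-1/3882) + 3989*(1/2007) = -4489/3882 + 3989/2007 = 2158625/2597058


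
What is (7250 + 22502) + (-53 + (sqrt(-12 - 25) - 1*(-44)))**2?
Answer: 29796 - 18*I*sqrt(37) ≈ 29796.0 - 109.49*I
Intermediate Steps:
(7250 + 22502) + (-53 + (sqrt(-12 - 25) - 1*(-44)))**2 = 29752 + (-53 + (sqrt(-37) + 44))**2 = 29752 + (-53 + (I*sqrt(37) + 44))**2 = 29752 + (-53 + (44 + I*sqrt(37)))**2 = 29752 + (-9 + I*sqrt(37))**2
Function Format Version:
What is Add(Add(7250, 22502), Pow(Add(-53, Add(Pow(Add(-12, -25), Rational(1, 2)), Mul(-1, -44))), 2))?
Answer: Add(29796, Mul(-18, I, Pow(37, Rational(1, 2)))) ≈ Add(29796., Mul(-109.49, I))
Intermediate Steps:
Add(Add(7250, 22502), Pow(Add(-53, Add(Pow(Add(-12, -25), Rational(1, 2)), Mul(-1, -44))), 2)) = Add(29752, Pow(Add(-53, Add(Pow(-37, Rational(1, 2)), 44)), 2)) = Add(29752, Pow(Add(-53, Add(Mul(I, Pow(37, Rational(1, 2))), 44)), 2)) = Add(29752, Pow(Add(-53, Add(44, Mul(I, Pow(37, Rational(1, 2))))), 2)) = Add(29752, Pow(Add(-9, Mul(I, Pow(37, Rational(1, 2)))), 2))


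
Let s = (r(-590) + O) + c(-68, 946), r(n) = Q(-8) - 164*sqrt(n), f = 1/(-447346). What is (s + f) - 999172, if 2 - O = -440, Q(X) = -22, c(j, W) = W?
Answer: -446364522877/447346 - 164*I*sqrt(590) ≈ -9.9781e+5 - 3983.5*I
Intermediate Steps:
O = 442 (O = 2 - 1*(-440) = 2 + 440 = 442)
f = -1/447346 ≈ -2.2354e-6
r(n) = -22 - 164*sqrt(n)
s = 1366 - 164*I*sqrt(590) (s = ((-22 - 164*I*sqrt(590)) + 442) + 946 = (420 - 164*I*sqrt(590)) + 946 = 1366 - 164*I*sqrt(590) ≈ 1366.0 - 3983.5*I)
(s + f) - 999172 = ((1366 - 164*I*sqrt(590)) - 1/447346) - 999172 = (611074635/447346 - 164*I*sqrt(590)) - 999172 = -446364522877/447346 - 164*I*sqrt(590)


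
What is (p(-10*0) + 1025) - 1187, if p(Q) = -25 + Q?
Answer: -187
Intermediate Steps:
(p(-10*0) + 1025) - 1187 = ((-25 - 10*0) + 1025) - 1187 = ((-25 + 0) + 1025) - 1187 = (-25 + 1025) - 1187 = 1000 - 1187 = -187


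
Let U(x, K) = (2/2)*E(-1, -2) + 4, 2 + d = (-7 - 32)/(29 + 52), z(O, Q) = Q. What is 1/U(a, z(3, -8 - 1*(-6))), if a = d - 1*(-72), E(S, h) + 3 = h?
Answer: -1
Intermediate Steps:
E(S, h) = -3 + h
d = -67/27 (d = -2 + (-7 - 32)/(29 + 52) = -2 - 39/81 = -2 - 39*1/81 = -2 - 13/27 = -67/27 ≈ -2.4815)
a = 1877/27 (a = -67/27 - 1*(-72) = -67/27 + 72 = 1877/27 ≈ 69.519)
U(x, K) = -1 (U(x, K) = (2/2)*(-3 - 2) + 4 = (2*(1/2))*(-5) + 4 = 1*(-5) + 4 = -5 + 4 = -1)
1/U(a, z(3, -8 - 1*(-6))) = 1/(-1) = -1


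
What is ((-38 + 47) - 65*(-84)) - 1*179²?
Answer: -26572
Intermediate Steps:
((-38 + 47) - 65*(-84)) - 1*179² = (9 + 5460) - 1*32041 = 5469 - 32041 = -26572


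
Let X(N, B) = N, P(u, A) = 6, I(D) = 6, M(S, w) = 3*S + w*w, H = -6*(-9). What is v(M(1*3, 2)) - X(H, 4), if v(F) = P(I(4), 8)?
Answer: -48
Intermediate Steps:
H = 54
M(S, w) = w² + 3*S (M(S, w) = 3*S + w² = w² + 3*S)
v(F) = 6
v(M(1*3, 2)) - X(H, 4) = 6 - 1*54 = 6 - 54 = -48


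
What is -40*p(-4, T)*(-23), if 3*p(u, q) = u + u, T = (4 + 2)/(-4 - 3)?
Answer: -7360/3 ≈ -2453.3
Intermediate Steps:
T = -6/7 (T = 6/(-7) = 6*(-⅐) = -6/7 ≈ -0.85714)
p(u, q) = 2*u/3 (p(u, q) = (u + u)/3 = (2*u)/3 = 2*u/3)
-40*p(-4, T)*(-23) = -80*(-4)/3*(-23) = -40*(-8/3)*(-23) = (320/3)*(-23) = -7360/3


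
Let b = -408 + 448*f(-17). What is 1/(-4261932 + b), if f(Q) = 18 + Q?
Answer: -1/4261892 ≈ -2.3464e-7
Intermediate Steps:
b = 40 (b = -408 + 448*(18 - 17) = -408 + 448*1 = -408 + 448 = 40)
1/(-4261932 + b) = 1/(-4261932 + 40) = 1/(-4261892) = -1/4261892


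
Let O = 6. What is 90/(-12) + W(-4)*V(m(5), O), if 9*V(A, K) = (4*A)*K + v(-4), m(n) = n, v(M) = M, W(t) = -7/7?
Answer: -367/18 ≈ -20.389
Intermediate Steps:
W(t) = -1 (W(t) = -7*⅐ = -1)
V(A, K) = -4/9 + 4*A*K/9 (V(A, K) = ((4*A)*K - 4)/9 = (4*A*K - 4)/9 = (-4 + 4*A*K)/9 = -4/9 + 4*A*K/9)
90/(-12) + W(-4)*V(m(5), O) = 90/(-12) - (-4/9 + (4/9)*5*6) = 90*(-1/12) - (-4/9 + 40/3) = -15/2 - 1*116/9 = -15/2 - 116/9 = -367/18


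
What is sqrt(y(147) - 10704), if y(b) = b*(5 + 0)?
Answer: I*sqrt(9969) ≈ 99.845*I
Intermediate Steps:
y(b) = 5*b (y(b) = b*5 = 5*b)
sqrt(y(147) - 10704) = sqrt(5*147 - 10704) = sqrt(735 - 10704) = sqrt(-9969) = I*sqrt(9969)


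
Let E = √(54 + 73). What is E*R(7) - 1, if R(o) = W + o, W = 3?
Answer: -1 + 10*√127 ≈ 111.69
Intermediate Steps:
R(o) = 3 + o
E = √127 ≈ 11.269
E*R(7) - 1 = √127*(3 + 7) - 1 = √127*10 - 1 = 10*√127 - 1 = -1 + 10*√127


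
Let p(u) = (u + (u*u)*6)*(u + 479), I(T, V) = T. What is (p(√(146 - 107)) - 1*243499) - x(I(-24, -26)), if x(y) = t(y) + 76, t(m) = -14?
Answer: -131436 + 713*√39 ≈ -1.2698e+5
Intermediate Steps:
p(u) = (479 + u)*(u + 6*u²) (p(u) = (u + u²*6)*(479 + u) = (u + 6*u²)*(479 + u) = (479 + u)*(u + 6*u²))
x(y) = 62 (x(y) = -14 + 76 = 62)
(p(√(146 - 107)) - 1*243499) - x(I(-24, -26)) = (√(146 - 107)*(479 + 6*(√(146 - 107))² + 2875*√(146 - 107)) - 1*243499) - 1*62 = (√39*(479 + 6*(√39)² + 2875*√39) - 243499) - 62 = (√39*(479 + 6*39 + 2875*√39) - 243499) - 62 = (√39*(479 + 234 + 2875*√39) - 243499) - 62 = (√39*(713 + 2875*√39) - 243499) - 62 = (-243499 + √39*(713 + 2875*√39)) - 62 = -243561 + √39*(713 + 2875*√39)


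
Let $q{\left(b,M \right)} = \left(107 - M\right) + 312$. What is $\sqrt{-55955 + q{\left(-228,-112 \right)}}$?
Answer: $8 i \sqrt{866} \approx 235.42 i$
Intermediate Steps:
$q{\left(b,M \right)} = 419 - M$
$\sqrt{-55955 + q{\left(-228,-112 \right)}} = \sqrt{-55955 + \left(419 - -112\right)} = \sqrt{-55955 + \left(419 + 112\right)} = \sqrt{-55955 + 531} = \sqrt{-55424} = 8 i \sqrt{866}$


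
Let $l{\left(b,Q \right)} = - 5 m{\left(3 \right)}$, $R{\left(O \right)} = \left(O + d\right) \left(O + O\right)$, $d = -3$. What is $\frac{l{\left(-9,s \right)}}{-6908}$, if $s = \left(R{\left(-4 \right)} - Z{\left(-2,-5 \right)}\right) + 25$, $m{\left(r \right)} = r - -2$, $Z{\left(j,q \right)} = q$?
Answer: $\frac{25}{6908} \approx 0.003619$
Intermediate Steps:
$R{\left(O \right)} = 2 O \left(-3 + O\right)$ ($R{\left(O \right)} = \left(O - 3\right) \left(O + O\right) = \left(-3 + O\right) 2 O = 2 O \left(-3 + O\right)$)
$m{\left(r \right)} = 2 + r$ ($m{\left(r \right)} = r + 2 = 2 + r$)
$s = 86$ ($s = \left(2 \left(-4\right) \left(-3 - 4\right) - -5\right) + 25 = \left(2 \left(-4\right) \left(-7\right) + 5\right) + 25 = \left(56 + 5\right) + 25 = 61 + 25 = 86$)
$l{\left(b,Q \right)} = -25$ ($l{\left(b,Q \right)} = - 5 \left(2 + 3\right) = \left(-5\right) 5 = -25$)
$\frac{l{\left(-9,s \right)}}{-6908} = - \frac{25}{-6908} = \left(-25\right) \left(- \frac{1}{6908}\right) = \frac{25}{6908}$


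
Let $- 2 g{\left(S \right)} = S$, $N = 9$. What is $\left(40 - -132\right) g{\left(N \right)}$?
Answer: $-774$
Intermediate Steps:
$g{\left(S \right)} = - \frac{S}{2}$
$\left(40 - -132\right) g{\left(N \right)} = \left(40 - -132\right) \left(\left(- \frac{1}{2}\right) 9\right) = \left(40 + 132\right) \left(- \frac{9}{2}\right) = 172 \left(- \frac{9}{2}\right) = -774$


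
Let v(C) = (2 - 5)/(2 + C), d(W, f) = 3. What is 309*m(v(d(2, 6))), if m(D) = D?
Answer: -927/5 ≈ -185.40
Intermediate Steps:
v(C) = -3/(2 + C)
309*m(v(d(2, 6))) = 309*(-3/(2 + 3)) = 309*(-3/5) = 309*(-3*⅕) = 309*(-⅗) = -927/5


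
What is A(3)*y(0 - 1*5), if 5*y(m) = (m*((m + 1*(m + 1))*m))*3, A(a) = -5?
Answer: 675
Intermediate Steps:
y(m) = 3*m**2*(1 + 2*m)/5 (y(m) = ((m*((m + 1*(m + 1))*m))*3)/5 = ((m*((m + 1*(1 + m))*m))*3)/5 = ((m*((m + (1 + m))*m))*3)/5 = ((m*((1 + 2*m)*m))*3)/5 = ((m*(m*(1 + 2*m)))*3)/5 = ((m**2*(1 + 2*m))*3)/5 = (3*m**2*(1 + 2*m))/5 = 3*m**2*(1 + 2*m)/5)
A(3)*y(0 - 1*5) = -3*(0 - 1*5)**2*(1 + 2*(0 - 1*5)) = -3*(0 - 5)**2*(1 + 2*(0 - 5)) = -3*(-5)**2*(1 + 2*(-5)) = -3*25*(1 - 10) = -3*25*(-9) = -5*(-135) = 675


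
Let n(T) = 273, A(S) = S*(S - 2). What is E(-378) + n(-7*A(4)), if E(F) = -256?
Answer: 17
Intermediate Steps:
A(S) = S*(-2 + S)
E(-378) + n(-7*A(4)) = -256 + 273 = 17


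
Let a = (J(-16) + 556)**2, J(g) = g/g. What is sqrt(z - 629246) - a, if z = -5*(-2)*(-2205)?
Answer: -310249 + 4*I*sqrt(40706) ≈ -3.1025e+5 + 807.03*I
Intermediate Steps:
z = -22050 (z = 10*(-2205) = -22050)
J(g) = 1
a = 310249 (a = (1 + 556)**2 = 557**2 = 310249)
sqrt(z - 629246) - a = sqrt(-22050 - 629246) - 1*310249 = sqrt(-651296) - 310249 = 4*I*sqrt(40706) - 310249 = -310249 + 4*I*sqrt(40706)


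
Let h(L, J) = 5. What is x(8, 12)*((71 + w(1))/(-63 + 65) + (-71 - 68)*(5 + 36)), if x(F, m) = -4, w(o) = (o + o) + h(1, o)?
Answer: 22640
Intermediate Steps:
w(o) = 5 + 2*o (w(o) = (o + o) + 5 = 2*o + 5 = 5 + 2*o)
x(8, 12)*((71 + w(1))/(-63 + 65) + (-71 - 68)*(5 + 36)) = -4*((71 + (5 + 2*1))/(-63 + 65) + (-71 - 68)*(5 + 36)) = -4*((71 + (5 + 2))/2 - 139*41) = -4*((71 + 7)*(½) - 5699) = -4*(78*(½) - 5699) = -4*(39 - 5699) = -4*(-5660) = 22640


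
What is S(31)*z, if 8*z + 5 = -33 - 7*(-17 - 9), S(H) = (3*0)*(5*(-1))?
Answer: 0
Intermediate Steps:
S(H) = 0 (S(H) = 0*(-5) = 0)
z = 18 (z = -5/8 + (-33 - 7*(-17 - 9))/8 = -5/8 + (-33 - 7*(-26))/8 = -5/8 + (-33 + 182)/8 = -5/8 + (⅛)*149 = -5/8 + 149/8 = 18)
S(31)*z = 0*18 = 0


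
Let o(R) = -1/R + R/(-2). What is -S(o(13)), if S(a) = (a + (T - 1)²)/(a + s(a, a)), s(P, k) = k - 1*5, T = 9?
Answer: 1493/472 ≈ 3.1631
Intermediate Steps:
s(P, k) = -5 + k (s(P, k) = k - 5 = -5 + k)
o(R) = -1/R - R/2 (o(R) = -1/R + R*(-½) = -1/R - R/2)
S(a) = (64 + a)/(-5 + 2*a) (S(a) = (a + (9 - 1)²)/(a + (-5 + a)) = (a + 8²)/(-5 + 2*a) = (a + 64)/(-5 + 2*a) = (64 + a)/(-5 + 2*a))
-S(o(13)) = -(64 + (-1/13 - ½*13))/(-5 + 2*(-1/13 - ½*13)) = -(64 + (-1*1/13 - 13/2))/(-5 + 2*(-1*1/13 - 13/2)) = -(64 + (-1/13 - 13/2))/(-5 + 2*(-1/13 - 13/2)) = -(64 - 171/26)/(-5 + 2*(-171/26)) = -1493/((-5 - 171/13)*26) = -1493/((-236/13)*26) = -(-13)*1493/(236*26) = -1*(-1493/472) = 1493/472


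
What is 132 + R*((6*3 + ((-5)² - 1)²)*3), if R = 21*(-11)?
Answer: -411510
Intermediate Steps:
R = -231
132 + R*((6*3 + ((-5)² - 1)²)*3) = 132 - 231*(6*3 + ((-5)² - 1)²)*3 = 132 - 231*(18 + (25 - 1)²)*3 = 132 - 231*(18 + 24²)*3 = 132 - 231*(18 + 576)*3 = 132 - 137214*3 = 132 - 231*1782 = 132 - 411642 = -411510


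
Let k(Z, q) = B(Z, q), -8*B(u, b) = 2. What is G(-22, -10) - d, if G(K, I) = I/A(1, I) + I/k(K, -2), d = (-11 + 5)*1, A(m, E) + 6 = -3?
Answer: 424/9 ≈ 47.111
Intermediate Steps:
B(u, b) = -¼ (B(u, b) = -⅛*2 = -¼)
A(m, E) = -9 (A(m, E) = -6 - 3 = -9)
d = -6 (d = -6*1 = -6)
k(Z, q) = -¼
G(K, I) = -37*I/9 (G(K, I) = I/(-9) + I/(-¼) = I*(-⅑) + I*(-4) = -I/9 - 4*I = -37*I/9)
G(-22, -10) - d = -37/9*(-10) - 1*(-6) = 370/9 + 6 = 424/9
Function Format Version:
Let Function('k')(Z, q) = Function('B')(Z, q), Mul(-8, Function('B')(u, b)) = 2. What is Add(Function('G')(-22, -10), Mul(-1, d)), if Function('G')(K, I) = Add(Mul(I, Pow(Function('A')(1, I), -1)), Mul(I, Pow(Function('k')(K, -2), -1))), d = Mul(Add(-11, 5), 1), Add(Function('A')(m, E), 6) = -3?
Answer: Rational(424, 9) ≈ 47.111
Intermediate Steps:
Function('B')(u, b) = Rational(-1, 4) (Function('B')(u, b) = Mul(Rational(-1, 8), 2) = Rational(-1, 4))
Function('A')(m, E) = -9 (Function('A')(m, E) = Add(-6, -3) = -9)
d = -6 (d = Mul(-6, 1) = -6)
Function('k')(Z, q) = Rational(-1, 4)
Function('G')(K, I) = Mul(Rational(-37, 9), I) (Function('G')(K, I) = Add(Mul(I, Pow(-9, -1)), Mul(I, Pow(Rational(-1, 4), -1))) = Add(Mul(I, Rational(-1, 9)), Mul(I, -4)) = Add(Mul(Rational(-1, 9), I), Mul(-4, I)) = Mul(Rational(-37, 9), I))
Add(Function('G')(-22, -10), Mul(-1, d)) = Add(Mul(Rational(-37, 9), -10), Mul(-1, -6)) = Add(Rational(370, 9), 6) = Rational(424, 9)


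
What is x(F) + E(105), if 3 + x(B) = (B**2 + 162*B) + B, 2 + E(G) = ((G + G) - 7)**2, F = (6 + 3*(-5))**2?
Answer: 60968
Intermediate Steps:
F = 81 (F = (6 - 15)**2 = (-9)**2 = 81)
E(G) = -2 + (-7 + 2*G)**2 (E(G) = -2 + ((G + G) - 7)**2 = -2 + (2*G - 7)**2 = -2 + (-7 + 2*G)**2)
x(B) = -3 + B**2 + 163*B (x(B) = -3 + ((B**2 + 162*B) + B) = -3 + (B**2 + 163*B) = -3 + B**2 + 163*B)
x(F) + E(105) = (-3 + 81**2 + 163*81) + (-2 + (-7 + 2*105)**2) = (-3 + 6561 + 13203) + (-2 + (-7 + 210)**2) = 19761 + (-2 + 203**2) = 19761 + (-2 + 41209) = 19761 + 41207 = 60968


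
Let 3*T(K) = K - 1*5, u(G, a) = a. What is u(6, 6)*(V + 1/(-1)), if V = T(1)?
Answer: -14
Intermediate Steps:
T(K) = -5/3 + K/3 (T(K) = (K - 1*5)/3 = (K - 5)/3 = (-5 + K)/3 = -5/3 + K/3)
V = -4/3 (V = -5/3 + (⅓)*1 = -5/3 + ⅓ = -4/3 ≈ -1.3333)
u(6, 6)*(V + 1/(-1)) = 6*(-4/3 + 1/(-1)) = 6*(-4/3 - 1) = 6*(-7/3) = -14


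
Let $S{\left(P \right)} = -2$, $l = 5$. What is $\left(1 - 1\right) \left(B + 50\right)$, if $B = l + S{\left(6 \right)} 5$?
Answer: $0$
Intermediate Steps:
$B = -5$ ($B = 5 - 10 = -5$)
$\left(1 - 1\right) \left(B + 50\right) = \left(1 - 1\right) \left(-5 + 50\right) = 0 \cdot 45 = 0$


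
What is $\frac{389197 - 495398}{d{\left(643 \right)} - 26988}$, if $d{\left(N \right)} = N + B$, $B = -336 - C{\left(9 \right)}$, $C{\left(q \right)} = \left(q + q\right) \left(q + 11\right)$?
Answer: $\frac{106201}{27041} \approx 3.9274$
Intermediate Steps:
$C{\left(q \right)} = 2 q \left(11 + q\right)$
$B = -696$ ($B = -336 - 2 \cdot 9 \left(11 + 9\right) = -336 - 2 \cdot 9 \cdot 20 = -336 - 360 = -696$)
$d{\left(N \right)} = -696 + N$ ($d{\left(N \right)} = N - 696 = -696 + N$)
$\frac{389197 - 495398}{d{\left(643 \right)} - 26988} = \frac{389197 - 495398}{\left(-696 + 643\right) - 26988} = - \frac{106201}{-53 - 26988} = - \frac{106201}{-27041} = \left(-106201\right) \left(- \frac{1}{27041}\right) = \frac{106201}{27041}$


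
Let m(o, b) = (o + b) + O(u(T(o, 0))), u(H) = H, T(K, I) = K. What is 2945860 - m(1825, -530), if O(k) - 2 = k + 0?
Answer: 2942738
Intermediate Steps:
O(k) = 2 + k (O(k) = 2 + (k + 0) = 2 + k)
m(o, b) = 2 + b + 2*o (m(o, b) = (o + b) + (2 + o) = (b + o) + (2 + o) = 2 + b + 2*o)
2945860 - m(1825, -530) = 2945860 - (2 - 530 + 2*1825) = 2945860 - (2 - 530 + 3650) = 2945860 - 1*3122 = 2945860 - 3122 = 2942738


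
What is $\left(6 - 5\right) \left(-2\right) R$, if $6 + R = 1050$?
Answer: $-2088$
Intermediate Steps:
$R = 1044$ ($R = -6 + 1050 = 1044$)
$\left(6 - 5\right) \left(-2\right) R = \left(6 - 5\right) \left(-2\right) 1044 = 1 \left(-2\right) 1044 = \left(-2\right) 1044 = -2088$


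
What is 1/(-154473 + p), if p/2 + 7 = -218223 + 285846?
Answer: -1/19241 ≈ -5.1972e-5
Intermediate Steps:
p = 135232 (p = -14 + 2*(-218223 + 285846) = -14 + 2*67623 = -14 + 135246 = 135232)
1/(-154473 + p) = 1/(-154473 + 135232) = 1/(-19241) = -1/19241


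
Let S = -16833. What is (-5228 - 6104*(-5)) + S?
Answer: 8459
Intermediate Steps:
(-5228 - 6104*(-5)) + S = (-5228 - 6104*(-5)) - 16833 = (-5228 + 30520) - 16833 = 25292 - 16833 = 8459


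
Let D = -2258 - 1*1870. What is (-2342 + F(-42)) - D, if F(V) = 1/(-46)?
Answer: 82155/46 ≈ 1786.0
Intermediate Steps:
F(V) = -1/46
D = -4128 (D = -2258 - 1870 = -4128)
(-2342 + F(-42)) - D = (-2342 - 1/46) - 1*(-4128) = -107733/46 + 4128 = 82155/46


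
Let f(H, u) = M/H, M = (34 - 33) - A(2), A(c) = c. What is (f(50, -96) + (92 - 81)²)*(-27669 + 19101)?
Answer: -25913916/25 ≈ -1.0366e+6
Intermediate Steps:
M = -1 (M = (34 - 33) - 1*2 = 1 - 2 = -1)
f(H, u) = -1/H
(f(50, -96) + (92 - 81)²)*(-27669 + 19101) = (-1/50 + (92 - 81)²)*(-27669 + 19101) = (-1*1/50 + 11²)*(-8568) = (-1/50 + 121)*(-8568) = (6049/50)*(-8568) = -25913916/25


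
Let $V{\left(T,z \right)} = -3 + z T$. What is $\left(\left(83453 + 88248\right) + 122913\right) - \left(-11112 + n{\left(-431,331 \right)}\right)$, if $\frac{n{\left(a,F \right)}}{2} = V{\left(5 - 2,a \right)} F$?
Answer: $1163678$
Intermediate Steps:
$V{\left(T,z \right)} = -3 + T z$
$n{\left(a,F \right)} = 2 F \left(-3 + 3 a\right)$ ($n{\left(a,F \right)} = 2 \left(-3 + \left(5 - 2\right) a\right) F = 2 \left(-3 + 3 a\right) F = 2 F \left(-3 + 3 a\right)$)
$\left(\left(83453 + 88248\right) + 122913\right) - \left(-11112 + n{\left(-431,331 \right)}\right) = \left(\left(83453 + 88248\right) + 122913\right) - \left(-11112 + 6 \cdot 331 \left(-1 - 431\right)\right) = \left(171701 + 122913\right) - \left(-11112 + 6 \cdot 331 \left(-432\right)\right) = 294614 + \left(11112 - -857952\right) = 294614 + \left(11112 + 857952\right) = 294614 + 869064 = 1163678$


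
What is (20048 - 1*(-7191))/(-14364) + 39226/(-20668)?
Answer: -281604479/74218788 ≈ -3.7942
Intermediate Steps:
(20048 - 1*(-7191))/(-14364) + 39226/(-20668) = (20048 + 7191)*(-1/14364) + 39226*(-1/20668) = 27239*(-1/14364) - 19613/10334 = -27239/14364 - 19613/10334 = -281604479/74218788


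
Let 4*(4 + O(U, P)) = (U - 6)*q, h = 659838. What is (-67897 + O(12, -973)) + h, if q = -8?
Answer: 591925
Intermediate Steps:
O(U, P) = 8 - 2*U (O(U, P) = -4 + ((U - 6)*(-8))/4 = -4 + ((-6 + U)*(-8))/4 = -4 + (48 - 8*U)/4 = -4 + (12 - 2*U) = 8 - 2*U)
(-67897 + O(12, -973)) + h = (-67897 + (8 - 2*12)) + 659838 = (-67897 + (8 - 24)) + 659838 = (-67897 - 16) + 659838 = -67913 + 659838 = 591925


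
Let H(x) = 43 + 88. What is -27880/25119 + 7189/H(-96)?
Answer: 176928211/3290589 ≈ 53.768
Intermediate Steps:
H(x) = 131
-27880/25119 + 7189/H(-96) = -27880/25119 + 7189/131 = 176928211/3290589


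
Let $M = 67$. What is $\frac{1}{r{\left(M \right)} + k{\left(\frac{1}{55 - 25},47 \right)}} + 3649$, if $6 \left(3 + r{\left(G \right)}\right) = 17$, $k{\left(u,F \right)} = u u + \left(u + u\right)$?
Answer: $\frac{323861}{89} \approx 3638.9$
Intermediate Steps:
$k{\left(u,F \right)} = u^{2} + 2 u$
$r{\left(G \right)} = - \frac{1}{6}$ ($r{\left(G \right)} = -3 + \frac{1}{6} \cdot 17 = -3 + \frac{17}{6} = - \frac{1}{6}$)
$\frac{1}{r{\left(M \right)} + k{\left(\frac{1}{55 - 25},47 \right)}} + 3649 = \frac{1}{- \frac{1}{6} + \frac{2 + \frac{1}{55 - 25}}{55 - 25}} + 3649 = \frac{1}{- \frac{1}{6} + \frac{2 + \frac{1}{30}}{30}} + 3649 = \frac{1}{- \frac{1}{6} + \frac{1}{30} \cdot \frac{61}{30}} + 3649 = \frac{1}{- \frac{1}{6} + \frac{61}{900}} + 3649 = \frac{1}{- \frac{89}{900}} + 3649 = - \frac{900}{89} + 3649 = \frac{323861}{89}$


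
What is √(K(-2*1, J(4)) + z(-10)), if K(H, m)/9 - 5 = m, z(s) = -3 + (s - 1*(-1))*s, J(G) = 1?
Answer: √141 ≈ 11.874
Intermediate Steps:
z(s) = -3 + s*(1 + s) (z(s) = -3 + (s + 1)*s = -3 + (1 + s)*s = -3 + s*(1 + s))
K(H, m) = 45 + 9*m
√(K(-2*1, J(4)) + z(-10)) = √((45 + 9*1) + (-3 - 10 + (-10)²)) = √((45 + 9) + (-3 - 10 + 100)) = √(54 + 87) = √141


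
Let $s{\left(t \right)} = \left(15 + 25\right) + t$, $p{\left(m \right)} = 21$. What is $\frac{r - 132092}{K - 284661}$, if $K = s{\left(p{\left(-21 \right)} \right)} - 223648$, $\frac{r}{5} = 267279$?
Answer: $- \frac{1204303}{508248} \approx -2.3695$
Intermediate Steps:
$r = 1336395$ ($r = 5 \cdot 267279 = 1336395$)
$s{\left(t \right)} = 40 + t$
$K = -223587$ ($K = \left(40 + 21\right) - 223648 = 61 - 223648 = -223587$)
$\frac{r - 132092}{K - 284661} = \frac{1336395 - 132092}{-223587 - 284661} = \frac{1204303}{-508248} = 1204303 \left(- \frac{1}{508248}\right) = - \frac{1204303}{508248}$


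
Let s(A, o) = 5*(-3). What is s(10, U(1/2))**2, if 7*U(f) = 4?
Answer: 225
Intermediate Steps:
U(f) = 4/7 (U(f) = (1/7)*4 = 4/7)
s(A, o) = -15
s(10, U(1/2))**2 = (-15)**2 = 225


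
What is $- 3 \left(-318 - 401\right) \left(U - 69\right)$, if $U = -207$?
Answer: $-595332$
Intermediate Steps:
$- 3 \left(-318 - 401\right) \left(U - 69\right) = - 3 \left(-318 - 401\right) \left(-207 - 69\right) = - 3 \left(\left(-719\right) \left(-276\right)\right) = \left(-3\right) 198444 = -595332$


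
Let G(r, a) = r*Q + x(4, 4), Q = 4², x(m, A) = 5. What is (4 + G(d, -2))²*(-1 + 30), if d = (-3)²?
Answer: 678861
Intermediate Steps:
d = 9
Q = 16
G(r, a) = 5 + 16*r (G(r, a) = r*16 + 5 = 16*r + 5 = 5 + 16*r)
(4 + G(d, -2))²*(-1 + 30) = (4 + (5 + 16*9))²*(-1 + 30) = (4 + (5 + 144))²*29 = (4 + 149)²*29 = 153²*29 = 23409*29 = 678861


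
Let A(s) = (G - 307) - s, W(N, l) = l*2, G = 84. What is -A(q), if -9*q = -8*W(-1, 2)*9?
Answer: 255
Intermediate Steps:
W(N, l) = 2*l
q = 32 (q = -(-16*2)*9/9 = -(-8*4)*9/9 = -(-32)*9/9 = -⅑*(-288) = 32)
A(s) = -223 - s (A(s) = (84 - 307) - s = -223 - s)
-A(q) = -(-223 - 1*32) = -(-223 - 32) = -1*(-255) = 255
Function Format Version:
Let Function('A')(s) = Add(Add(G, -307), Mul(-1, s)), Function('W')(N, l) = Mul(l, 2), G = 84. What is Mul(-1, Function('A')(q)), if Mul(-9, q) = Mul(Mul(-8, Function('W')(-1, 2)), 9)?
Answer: 255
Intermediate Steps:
Function('W')(N, l) = Mul(2, l)
q = 32 (q = Mul(Rational(-1, 9), Mul(Mul(-8, Mul(2, 2)), 9)) = Mul(Rational(-1, 9), Mul(Mul(-8, 4), 9)) = Mul(Rational(-1, 9), Mul(-32, 9)) = Mul(Rational(-1, 9), -288) = 32)
Function('A')(s) = Add(-223, Mul(-1, s)) (Function('A')(s) = Add(Add(84, -307), Mul(-1, s)) = Add(-223, Mul(-1, s)))
Mul(-1, Function('A')(q)) = Mul(-1, Add(-223, Mul(-1, 32))) = Mul(-1, Add(-223, -32)) = Mul(-1, -255) = 255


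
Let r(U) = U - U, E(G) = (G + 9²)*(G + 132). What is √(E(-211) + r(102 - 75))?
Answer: √10270 ≈ 101.34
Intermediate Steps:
E(G) = (81 + G)*(132 + G) (E(G) = (G + 81)*(132 + G) = (81 + G)*(132 + G))
r(U) = 0
√(E(-211) + r(102 - 75)) = √((10692 + (-211)² + 213*(-211)) + 0) = √((10692 + 44521 - 44943) + 0) = √(10270 + 0) = √10270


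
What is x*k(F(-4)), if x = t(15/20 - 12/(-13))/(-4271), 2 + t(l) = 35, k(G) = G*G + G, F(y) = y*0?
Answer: 0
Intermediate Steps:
F(y) = 0
k(G) = G + G² (k(G) = G² + G = G + G²)
t(l) = 33 (t(l) = -2 + 35 = 33)
x = -33/4271 (x = 33/(-4271) = 33*(-1/4271) = -33/4271 ≈ -0.0077265)
x*k(F(-4)) = -0*(1 + 0) = -0 = -33/4271*0 = 0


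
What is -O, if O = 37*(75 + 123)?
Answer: -7326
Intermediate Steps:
O = 7326 (O = 37*198 = 7326)
-O = -1*7326 = -7326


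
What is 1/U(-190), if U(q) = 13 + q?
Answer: -1/177 ≈ -0.0056497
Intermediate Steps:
1/U(-190) = 1/(13 - 190) = 1/(-177) = -1/177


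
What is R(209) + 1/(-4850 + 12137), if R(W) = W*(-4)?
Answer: -6091931/7287 ≈ -836.00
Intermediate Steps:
R(W) = -4*W
R(209) + 1/(-4850 + 12137) = -4*209 + 1/(-4850 + 12137) = -836 + 1/7287 = -6091931/7287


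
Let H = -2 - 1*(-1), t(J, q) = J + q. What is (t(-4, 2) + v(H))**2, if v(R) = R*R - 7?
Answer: 64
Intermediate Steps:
H = -1 (H = -2 + 1 = -1)
v(R) = -7 + R**2 (v(R) = R**2 - 7 = -7 + R**2)
(t(-4, 2) + v(H))**2 = ((-4 + 2) + (-7 + (-1)**2))**2 = (-2 + (-7 + 1))**2 = (-2 - 6)**2 = (-8)**2 = 64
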